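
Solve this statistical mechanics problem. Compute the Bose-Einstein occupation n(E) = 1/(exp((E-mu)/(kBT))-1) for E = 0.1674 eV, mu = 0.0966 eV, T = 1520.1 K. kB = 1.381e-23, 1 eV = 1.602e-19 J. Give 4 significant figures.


Step 1: (E - mu) = 0.0708 eV
Step 2: x = (E-mu)*eV/(kB*T) = 0.0708*1.602e-19/(1.381e-23*1520.1) = 0.5403
Step 3: exp(x) = 1.717
Step 4: n = 1/(exp(x)-1) = 1.396

1.396


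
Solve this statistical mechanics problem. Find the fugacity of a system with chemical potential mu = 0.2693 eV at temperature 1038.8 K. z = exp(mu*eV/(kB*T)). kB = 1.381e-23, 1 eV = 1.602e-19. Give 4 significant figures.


Step 1: Convert mu to Joules: 0.2693*1.602e-19 = 4.314e-20 J
Step 2: kB*T = 1.381e-23*1038.8 = 1.435e-20 J
Step 3: mu/(kB*T) = 3.007
Step 4: z = exp(3.007) = 20.23

20.23


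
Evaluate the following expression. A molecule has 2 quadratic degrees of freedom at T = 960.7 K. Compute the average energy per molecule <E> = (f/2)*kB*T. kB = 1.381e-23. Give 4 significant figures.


Step 1: f/2 = 2/2 = 1
Step 2: kB*T = 1.381e-23 * 960.7 = 1.327e-20
Step 3: <E> = 1 * 1.327e-20 = 1.327e-20 J

1.327e-20


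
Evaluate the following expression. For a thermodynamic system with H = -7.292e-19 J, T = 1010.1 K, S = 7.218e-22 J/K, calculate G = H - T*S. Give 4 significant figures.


Step 1: T*S = 1010.1 * 7.218e-22 = 7.291e-19 J
Step 2: G = H - T*S = -7.292e-19 - 7.291e-19
Step 3: G = -1.458e-18 J

-1.458e-18


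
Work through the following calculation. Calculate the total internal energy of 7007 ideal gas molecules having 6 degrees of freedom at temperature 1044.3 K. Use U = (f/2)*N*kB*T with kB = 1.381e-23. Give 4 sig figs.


Step 1: f/2 = 6/2 = 3.0
Step 2: N*kB*T = 7007*1.381e-23*1044.3 = 1.011e-16
Step 3: U = 3.0 * 1.011e-16 = 3.032e-16 J

3.032e-16


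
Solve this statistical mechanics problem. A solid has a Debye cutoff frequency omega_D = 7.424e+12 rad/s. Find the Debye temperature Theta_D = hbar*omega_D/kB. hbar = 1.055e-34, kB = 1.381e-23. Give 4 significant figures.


Step 1: hbar*omega_D = 1.055e-34 * 7.424e+12 = 7.832e-22 J
Step 2: Theta_D = 7.832e-22 / 1.381e-23
Step 3: Theta_D = 56.71 K

56.71


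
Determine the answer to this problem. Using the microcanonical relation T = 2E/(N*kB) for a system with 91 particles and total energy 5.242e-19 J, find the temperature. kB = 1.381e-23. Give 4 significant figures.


Step 1: Numerator = 2*E = 2*5.242e-19 = 1.048e-18 J
Step 2: Denominator = N*kB = 91*1.381e-23 = 1.257e-21
Step 3: T = 1.048e-18 / 1.257e-21 = 834.2 K

834.2


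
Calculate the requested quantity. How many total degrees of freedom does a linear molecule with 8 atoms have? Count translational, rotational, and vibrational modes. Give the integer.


Step 1: Translational DOF = 3
Step 2: Rotational DOF (linear) = 2
Step 3: Vibrational DOF = 3*8 - 5 = 19
Step 4: Total = 3 + 2 + 19 = 24

24


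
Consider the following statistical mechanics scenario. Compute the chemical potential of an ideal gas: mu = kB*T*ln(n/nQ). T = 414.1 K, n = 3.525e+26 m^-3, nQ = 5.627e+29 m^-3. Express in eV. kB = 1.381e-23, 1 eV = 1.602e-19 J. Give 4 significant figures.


Step 1: n/nQ = 3.525e+26/5.627e+29 = 0.0006264
Step 2: ln(n/nQ) = -7.375
Step 3: mu = kB*T*ln(n/nQ) = 5.719e-21*-7.375 = -4.218e-20 J
Step 4: Convert to eV: -4.218e-20/1.602e-19 = -0.2633 eV

-0.2633


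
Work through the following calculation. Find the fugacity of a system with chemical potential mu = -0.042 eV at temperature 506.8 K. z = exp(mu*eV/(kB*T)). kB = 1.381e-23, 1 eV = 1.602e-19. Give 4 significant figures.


Step 1: Convert mu to Joules: -0.042*1.602e-19 = -6.728e-21 J
Step 2: kB*T = 1.381e-23*506.8 = 6.999e-21 J
Step 3: mu/(kB*T) = -0.9613
Step 4: z = exp(-0.9613) = 0.3824

0.3824


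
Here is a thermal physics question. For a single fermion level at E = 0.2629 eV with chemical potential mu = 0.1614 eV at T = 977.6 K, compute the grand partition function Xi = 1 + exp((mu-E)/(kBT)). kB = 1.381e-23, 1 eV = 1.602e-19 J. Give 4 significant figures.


Step 1: (mu - E) = 0.1614 - 0.2629 = -0.1015 eV
Step 2: x = (mu-E)*eV/(kB*T) = -0.1015*1.602e-19/(1.381e-23*977.6) = -1.204
Step 3: exp(x) = 0.2999
Step 4: Xi = 1 + 0.2999 = 1.3

1.3


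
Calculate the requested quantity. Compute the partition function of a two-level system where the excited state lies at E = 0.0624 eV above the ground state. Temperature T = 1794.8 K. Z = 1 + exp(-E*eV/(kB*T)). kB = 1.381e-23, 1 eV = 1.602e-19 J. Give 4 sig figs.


Step 1: Compute beta*E = E*eV/(kB*T) = 0.0624*1.602e-19/(1.381e-23*1794.8) = 0.4033
Step 2: exp(-beta*E) = exp(-0.4033) = 0.6681
Step 3: Z = 1 + 0.6681 = 1.668

1.668


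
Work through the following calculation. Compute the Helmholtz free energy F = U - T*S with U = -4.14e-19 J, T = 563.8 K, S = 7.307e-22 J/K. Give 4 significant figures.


Step 1: T*S = 563.8 * 7.307e-22 = 4.12e-19 J
Step 2: F = U - T*S = -4.14e-19 - 4.12e-19
Step 3: F = -8.26e-19 J

-8.26e-19


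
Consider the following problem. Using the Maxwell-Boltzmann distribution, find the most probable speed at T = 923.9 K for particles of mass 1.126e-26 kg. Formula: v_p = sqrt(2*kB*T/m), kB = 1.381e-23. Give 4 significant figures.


Step 1: Numerator = 2*kB*T = 2*1.381e-23*923.9 = 2.552e-20
Step 2: Ratio = 2.552e-20 / 1.126e-26 = 2.266e+06
Step 3: v_p = sqrt(2.266e+06) = 1505 m/s

1505


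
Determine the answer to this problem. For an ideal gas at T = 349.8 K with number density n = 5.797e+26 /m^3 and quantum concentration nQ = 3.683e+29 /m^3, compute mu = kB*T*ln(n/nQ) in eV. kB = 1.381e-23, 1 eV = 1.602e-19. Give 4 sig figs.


Step 1: n/nQ = 5.797e+26/3.683e+29 = 0.001574
Step 2: ln(n/nQ) = -6.454
Step 3: mu = kB*T*ln(n/nQ) = 4.831e-21*-6.454 = -3.118e-20 J
Step 4: Convert to eV: -3.118e-20/1.602e-19 = -0.1946 eV

-0.1946


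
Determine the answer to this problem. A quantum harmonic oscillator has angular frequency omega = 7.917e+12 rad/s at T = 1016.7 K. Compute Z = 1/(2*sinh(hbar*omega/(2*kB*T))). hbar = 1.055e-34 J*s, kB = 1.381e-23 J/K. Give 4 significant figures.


Step 1: Compute x = hbar*omega/(kB*T) = 1.055e-34*7.917e+12/(1.381e-23*1016.7) = 0.05949
Step 2: x/2 = 0.02974
Step 3: sinh(x/2) = 0.02975
Step 4: Z = 1/(2*0.02975) = 16.81

16.81


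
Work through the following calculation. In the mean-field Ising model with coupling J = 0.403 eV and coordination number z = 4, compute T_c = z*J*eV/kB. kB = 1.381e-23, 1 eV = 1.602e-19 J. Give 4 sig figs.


Step 1: z*J = 4*0.403 = 1.612 eV
Step 2: Convert to Joules: 1.612*1.602e-19 = 2.582e-19 J
Step 3: T_c = 2.582e-19 / 1.381e-23 = 1.87e+04 K

1.87e+04


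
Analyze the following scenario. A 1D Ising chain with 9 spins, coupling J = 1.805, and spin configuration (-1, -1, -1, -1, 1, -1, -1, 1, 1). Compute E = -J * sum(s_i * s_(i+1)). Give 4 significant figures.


Step 1: Nearest-neighbor products: 1, 1, 1, -1, -1, 1, -1, 1
Step 2: Sum of products = 2
Step 3: E = -1.805 * 2 = -3.61

-3.61


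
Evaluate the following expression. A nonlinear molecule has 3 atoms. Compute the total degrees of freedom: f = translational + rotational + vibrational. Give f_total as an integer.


Step 1: Translational DOF = 3
Step 2: Rotational DOF (nonlinear) = 3
Step 3: Vibrational DOF = 3*3 - 6 = 3
Step 4: Total = 3 + 3 + 3 = 9

9


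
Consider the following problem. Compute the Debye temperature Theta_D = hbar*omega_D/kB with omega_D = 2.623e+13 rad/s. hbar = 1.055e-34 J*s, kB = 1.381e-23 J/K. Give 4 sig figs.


Step 1: hbar*omega_D = 1.055e-34 * 2.623e+13 = 2.767e-21 J
Step 2: Theta_D = 2.767e-21 / 1.381e-23
Step 3: Theta_D = 200.4 K

200.4


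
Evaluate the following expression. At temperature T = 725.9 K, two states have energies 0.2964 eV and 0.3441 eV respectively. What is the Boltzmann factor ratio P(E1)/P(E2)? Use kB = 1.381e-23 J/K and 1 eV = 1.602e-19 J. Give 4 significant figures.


Step 1: Compute energy difference dE = E1 - E2 = 0.2964 - 0.3441 = -0.0477 eV
Step 2: Convert to Joules: dE_J = -0.0477 * 1.602e-19 = -7.642e-21 J
Step 3: Compute exponent = -dE_J / (kB * T) = -(-7.642e-21) / (1.381e-23 * 725.9) = 0.7623
Step 4: P(E1)/P(E2) = exp(0.7623) = 2.143

2.143


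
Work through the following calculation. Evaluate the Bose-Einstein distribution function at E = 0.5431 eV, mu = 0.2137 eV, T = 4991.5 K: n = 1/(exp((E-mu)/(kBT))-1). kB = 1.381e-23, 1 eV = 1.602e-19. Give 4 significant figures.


Step 1: (E - mu) = 0.3294 eV
Step 2: x = (E-mu)*eV/(kB*T) = 0.3294*1.602e-19/(1.381e-23*4991.5) = 0.7655
Step 3: exp(x) = 2.15
Step 4: n = 1/(exp(x)-1) = 0.8695

0.8695


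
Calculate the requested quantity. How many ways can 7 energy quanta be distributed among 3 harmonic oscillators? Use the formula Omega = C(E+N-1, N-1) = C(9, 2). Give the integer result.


Step 1: Use binomial coefficient C(9, 2)
Step 2: Numerator = 9! / 7!
Step 3: Denominator = 2!
Step 4: Omega = 36

36


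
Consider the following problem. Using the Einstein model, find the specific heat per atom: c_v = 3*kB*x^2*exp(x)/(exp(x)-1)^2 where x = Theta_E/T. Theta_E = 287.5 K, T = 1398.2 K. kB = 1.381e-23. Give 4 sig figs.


Step 1: x = Theta_E/T = 287.5/1398.2 = 0.2056
Step 2: x^2 = 0.04228
Step 3: exp(x) = 1.228
Step 4: c_v = 3*1.381e-23*0.04228*1.228/(1.228-1)^2 = 4.128e-23

4.128e-23


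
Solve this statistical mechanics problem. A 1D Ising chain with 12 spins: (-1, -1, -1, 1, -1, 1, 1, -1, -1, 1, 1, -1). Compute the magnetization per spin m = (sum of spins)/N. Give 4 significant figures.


Step 1: Count up spins (+1): 5, down spins (-1): 7
Step 2: Total magnetization M = 5 - 7 = -2
Step 3: m = M/N = -2/12 = -0.1667

-0.1667


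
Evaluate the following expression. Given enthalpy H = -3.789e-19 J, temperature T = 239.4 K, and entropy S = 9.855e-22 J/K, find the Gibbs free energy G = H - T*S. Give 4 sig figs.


Step 1: T*S = 239.4 * 9.855e-22 = 2.359e-19 J
Step 2: G = H - T*S = -3.789e-19 - 2.359e-19
Step 3: G = -6.148e-19 J

-6.148e-19


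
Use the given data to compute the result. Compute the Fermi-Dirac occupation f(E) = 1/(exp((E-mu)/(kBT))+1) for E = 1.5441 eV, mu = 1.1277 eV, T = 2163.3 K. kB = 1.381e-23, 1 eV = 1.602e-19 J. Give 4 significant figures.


Step 1: (E - mu) = 1.5441 - 1.1277 = 0.4164 eV
Step 2: Convert: (E-mu)*eV = 6.671e-20 J
Step 3: x = (E-mu)*eV/(kB*T) = 2.233
Step 4: f = 1/(exp(2.233)+1) = 0.09684

0.09684


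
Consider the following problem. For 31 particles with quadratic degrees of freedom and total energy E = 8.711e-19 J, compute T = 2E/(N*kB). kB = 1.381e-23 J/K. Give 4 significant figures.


Step 1: Numerator = 2*E = 2*8.711e-19 = 1.742e-18 J
Step 2: Denominator = N*kB = 31*1.381e-23 = 4.281e-22
Step 3: T = 1.742e-18 / 4.281e-22 = 4070 K

4070


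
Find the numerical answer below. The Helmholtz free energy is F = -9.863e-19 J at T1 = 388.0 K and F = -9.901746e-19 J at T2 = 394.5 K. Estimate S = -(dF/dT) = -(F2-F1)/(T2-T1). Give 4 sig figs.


Step 1: dF = F2 - F1 = -9.901746e-19 - (-9.863e-19) = -3.8746e-21 J
Step 2: dT = T2 - T1 = 394.5 - 388.0 = 6.5 K
Step 3: S = -dF/dT = -(-3.8746e-21)/6.5 = 5.961e-22 J/K

5.961e-22


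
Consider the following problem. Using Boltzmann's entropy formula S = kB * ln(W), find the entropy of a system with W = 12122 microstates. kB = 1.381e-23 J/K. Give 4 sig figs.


Step 1: ln(W) = ln(12122) = 9.403
Step 2: S = kB * ln(W) = 1.381e-23 * 9.403
Step 3: S = 1.299e-22 J/K

1.299e-22


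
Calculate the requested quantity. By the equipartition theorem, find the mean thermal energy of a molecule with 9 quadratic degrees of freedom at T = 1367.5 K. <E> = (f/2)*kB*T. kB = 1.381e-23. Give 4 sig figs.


Step 1: f/2 = 9/2 = 4.5
Step 2: kB*T = 1.381e-23 * 1367.5 = 1.889e-20
Step 3: <E> = 4.5 * 1.889e-20 = 8.498e-20 J

8.498e-20


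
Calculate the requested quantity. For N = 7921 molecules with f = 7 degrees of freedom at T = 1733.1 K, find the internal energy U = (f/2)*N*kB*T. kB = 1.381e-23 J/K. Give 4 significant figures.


Step 1: f/2 = 7/2 = 3.5
Step 2: N*kB*T = 7921*1.381e-23*1733.1 = 1.896e-16
Step 3: U = 3.5 * 1.896e-16 = 6.635e-16 J

6.635e-16


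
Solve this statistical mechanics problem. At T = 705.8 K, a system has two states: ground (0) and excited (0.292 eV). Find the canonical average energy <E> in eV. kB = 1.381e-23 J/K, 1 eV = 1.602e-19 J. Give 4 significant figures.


Step 1: beta*E = 0.292*1.602e-19/(1.381e-23*705.8) = 4.799
Step 2: exp(-beta*E) = 0.008236
Step 3: <E> = 0.292*0.008236/(1+0.008236) = 0.002385 eV

0.002385


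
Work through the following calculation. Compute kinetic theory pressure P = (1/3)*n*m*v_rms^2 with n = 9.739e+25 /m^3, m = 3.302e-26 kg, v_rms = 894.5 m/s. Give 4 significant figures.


Step 1: v_rms^2 = 894.5^2 = 8.001e+05
Step 2: n*m = 9.739e+25*3.302e-26 = 3.216
Step 3: P = (1/3)*3.216*8.001e+05 = 8.577e+05 Pa

8.577e+05


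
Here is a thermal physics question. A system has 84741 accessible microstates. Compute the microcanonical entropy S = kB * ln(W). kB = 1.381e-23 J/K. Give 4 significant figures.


Step 1: ln(W) = ln(84741) = 11.35
Step 2: S = kB * ln(W) = 1.381e-23 * 11.35
Step 3: S = 1.567e-22 J/K

1.567e-22


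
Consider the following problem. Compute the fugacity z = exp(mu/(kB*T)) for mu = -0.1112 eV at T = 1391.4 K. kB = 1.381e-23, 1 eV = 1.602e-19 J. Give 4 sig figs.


Step 1: Convert mu to Joules: -0.1112*1.602e-19 = -1.781e-20 J
Step 2: kB*T = 1.381e-23*1391.4 = 1.922e-20 J
Step 3: mu/(kB*T) = -0.9271
Step 4: z = exp(-0.9271) = 0.3957

0.3957


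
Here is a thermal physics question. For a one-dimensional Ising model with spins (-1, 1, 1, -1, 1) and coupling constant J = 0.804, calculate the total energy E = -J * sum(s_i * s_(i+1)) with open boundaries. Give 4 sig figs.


Step 1: Nearest-neighbor products: -1, 1, -1, -1
Step 2: Sum of products = -2
Step 3: E = -0.804 * -2 = 1.608

1.608


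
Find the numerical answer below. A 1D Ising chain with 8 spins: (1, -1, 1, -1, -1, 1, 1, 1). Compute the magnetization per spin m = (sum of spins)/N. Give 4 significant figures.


Step 1: Count up spins (+1): 5, down spins (-1): 3
Step 2: Total magnetization M = 5 - 3 = 2
Step 3: m = M/N = 2/8 = 0.25

0.25


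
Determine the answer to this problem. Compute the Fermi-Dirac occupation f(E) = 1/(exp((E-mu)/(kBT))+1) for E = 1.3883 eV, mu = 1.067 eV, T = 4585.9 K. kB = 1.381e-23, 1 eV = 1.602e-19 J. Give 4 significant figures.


Step 1: (E - mu) = 1.3883 - 1.067 = 0.3213 eV
Step 2: Convert: (E-mu)*eV = 5.147e-20 J
Step 3: x = (E-mu)*eV/(kB*T) = 0.8127
Step 4: f = 1/(exp(0.8127)+1) = 0.3073

0.3073


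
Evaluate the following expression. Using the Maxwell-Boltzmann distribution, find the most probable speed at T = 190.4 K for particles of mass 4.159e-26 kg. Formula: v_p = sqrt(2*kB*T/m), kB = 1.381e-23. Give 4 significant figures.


Step 1: Numerator = 2*kB*T = 2*1.381e-23*190.4 = 5.259e-21
Step 2: Ratio = 5.259e-21 / 4.159e-26 = 1.264e+05
Step 3: v_p = sqrt(1.264e+05) = 355.6 m/s

355.6


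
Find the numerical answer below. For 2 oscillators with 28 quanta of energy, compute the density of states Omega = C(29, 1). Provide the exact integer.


Step 1: Use binomial coefficient C(29, 1)
Step 2: Numerator = 29! / 28!
Step 3: Denominator = 1!
Step 4: Omega = 29

29


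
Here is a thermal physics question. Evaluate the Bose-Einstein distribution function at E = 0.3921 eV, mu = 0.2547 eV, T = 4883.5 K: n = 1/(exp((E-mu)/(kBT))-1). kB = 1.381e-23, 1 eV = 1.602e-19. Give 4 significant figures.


Step 1: (E - mu) = 0.1374 eV
Step 2: x = (E-mu)*eV/(kB*T) = 0.1374*1.602e-19/(1.381e-23*4883.5) = 0.3264
Step 3: exp(x) = 1.386
Step 4: n = 1/(exp(x)-1) = 2.591

2.591


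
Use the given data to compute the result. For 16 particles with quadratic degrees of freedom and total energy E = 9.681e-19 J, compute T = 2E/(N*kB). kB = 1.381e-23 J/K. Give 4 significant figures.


Step 1: Numerator = 2*E = 2*9.681e-19 = 1.936e-18 J
Step 2: Denominator = N*kB = 16*1.381e-23 = 2.21e-22
Step 3: T = 1.936e-18 / 2.21e-22 = 8763 K

8763


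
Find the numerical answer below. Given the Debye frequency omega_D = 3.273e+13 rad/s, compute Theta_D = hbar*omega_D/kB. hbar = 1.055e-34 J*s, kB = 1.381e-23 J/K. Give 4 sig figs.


Step 1: hbar*omega_D = 1.055e-34 * 3.273e+13 = 3.453e-21 J
Step 2: Theta_D = 3.453e-21 / 1.381e-23
Step 3: Theta_D = 250 K

250


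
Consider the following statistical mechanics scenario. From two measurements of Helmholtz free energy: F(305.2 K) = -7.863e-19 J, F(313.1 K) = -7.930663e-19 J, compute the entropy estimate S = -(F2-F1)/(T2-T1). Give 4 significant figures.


Step 1: dF = F2 - F1 = -7.930663e-19 - (-7.863e-19) = -6.7663e-21 J
Step 2: dT = T2 - T1 = 313.1 - 305.2 = 7.9 K
Step 3: S = -dF/dT = -(-6.7663e-21)/7.9 = 8.565e-22 J/K

8.565e-22


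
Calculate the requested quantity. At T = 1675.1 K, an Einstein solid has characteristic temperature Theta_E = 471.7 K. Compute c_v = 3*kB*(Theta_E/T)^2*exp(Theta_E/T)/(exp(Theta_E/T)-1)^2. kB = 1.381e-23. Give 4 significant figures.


Step 1: x = Theta_E/T = 471.7/1675.1 = 0.2816
Step 2: x^2 = 0.0793
Step 3: exp(x) = 1.325
Step 4: c_v = 3*1.381e-23*0.0793*1.325/(1.325-1)^2 = 4.116e-23

4.116e-23


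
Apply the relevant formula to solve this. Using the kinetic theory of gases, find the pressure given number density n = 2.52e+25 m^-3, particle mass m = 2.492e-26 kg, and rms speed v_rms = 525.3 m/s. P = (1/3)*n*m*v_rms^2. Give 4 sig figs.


Step 1: v_rms^2 = 525.3^2 = 2.759e+05
Step 2: n*m = 2.52e+25*2.492e-26 = 0.628
Step 3: P = (1/3)*0.628*2.759e+05 = 5.776e+04 Pa

5.776e+04


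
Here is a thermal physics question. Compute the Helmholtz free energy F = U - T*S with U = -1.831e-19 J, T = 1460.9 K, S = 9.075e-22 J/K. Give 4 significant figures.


Step 1: T*S = 1460.9 * 9.075e-22 = 1.326e-18 J
Step 2: F = U - T*S = -1.831e-19 - 1.326e-18
Step 3: F = -1.509e-18 J

-1.509e-18


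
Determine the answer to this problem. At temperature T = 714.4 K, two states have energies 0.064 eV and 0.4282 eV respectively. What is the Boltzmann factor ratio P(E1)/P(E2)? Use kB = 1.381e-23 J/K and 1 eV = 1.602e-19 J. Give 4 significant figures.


Step 1: Compute energy difference dE = E1 - E2 = 0.064 - 0.4282 = -0.3642 eV
Step 2: Convert to Joules: dE_J = -0.3642 * 1.602e-19 = -5.834e-20 J
Step 3: Compute exponent = -dE_J / (kB * T) = -(-5.834e-20) / (1.381e-23 * 714.4) = 5.914
Step 4: P(E1)/P(E2) = exp(5.914) = 370.1

370.1


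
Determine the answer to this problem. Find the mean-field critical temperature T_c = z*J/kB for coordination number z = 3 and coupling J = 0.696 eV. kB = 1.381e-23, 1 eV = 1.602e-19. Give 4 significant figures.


Step 1: z*J = 3*0.696 = 2.088 eV
Step 2: Convert to Joules: 2.088*1.602e-19 = 3.345e-19 J
Step 3: T_c = 3.345e-19 / 1.381e-23 = 2.422e+04 K

2.422e+04


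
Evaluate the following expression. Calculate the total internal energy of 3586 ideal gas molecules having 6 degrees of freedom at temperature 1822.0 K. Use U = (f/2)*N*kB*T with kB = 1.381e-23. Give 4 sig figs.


Step 1: f/2 = 6/2 = 3.0
Step 2: N*kB*T = 3586*1.381e-23*1822.0 = 9.023e-17
Step 3: U = 3.0 * 9.023e-17 = 2.707e-16 J

2.707e-16


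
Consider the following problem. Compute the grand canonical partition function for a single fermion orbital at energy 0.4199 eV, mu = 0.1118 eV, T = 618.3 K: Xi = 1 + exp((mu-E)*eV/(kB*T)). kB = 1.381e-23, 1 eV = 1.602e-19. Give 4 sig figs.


Step 1: (mu - E) = 0.1118 - 0.4199 = -0.3081 eV
Step 2: x = (mu-E)*eV/(kB*T) = -0.3081*1.602e-19/(1.381e-23*618.3) = -5.78
Step 3: exp(x) = 0.003087
Step 4: Xi = 1 + 0.003087 = 1.003

1.003


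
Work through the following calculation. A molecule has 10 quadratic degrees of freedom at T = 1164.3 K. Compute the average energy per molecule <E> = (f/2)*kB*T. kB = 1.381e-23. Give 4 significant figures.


Step 1: f/2 = 10/2 = 5
Step 2: kB*T = 1.381e-23 * 1164.3 = 1.608e-20
Step 3: <E> = 5 * 1.608e-20 = 8.039e-20 J

8.039e-20


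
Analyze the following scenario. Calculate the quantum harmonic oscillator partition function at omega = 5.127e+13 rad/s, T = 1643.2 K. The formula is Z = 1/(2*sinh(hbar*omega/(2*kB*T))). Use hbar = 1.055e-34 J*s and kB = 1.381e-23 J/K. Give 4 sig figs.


Step 1: Compute x = hbar*omega/(kB*T) = 1.055e-34*5.127e+13/(1.381e-23*1643.2) = 0.2384
Step 2: x/2 = 0.1192
Step 3: sinh(x/2) = 0.1195
Step 4: Z = 1/(2*0.1195) = 4.185

4.185


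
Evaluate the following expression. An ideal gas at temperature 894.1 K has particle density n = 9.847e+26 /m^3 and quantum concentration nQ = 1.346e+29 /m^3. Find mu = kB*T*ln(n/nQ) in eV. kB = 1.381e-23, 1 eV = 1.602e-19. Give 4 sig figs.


Step 1: n/nQ = 9.847e+26/1.346e+29 = 0.007316
Step 2: ln(n/nQ) = -4.918
Step 3: mu = kB*T*ln(n/nQ) = 1.235e-20*-4.918 = -6.072e-20 J
Step 4: Convert to eV: -6.072e-20/1.602e-19 = -0.379 eV

-0.379


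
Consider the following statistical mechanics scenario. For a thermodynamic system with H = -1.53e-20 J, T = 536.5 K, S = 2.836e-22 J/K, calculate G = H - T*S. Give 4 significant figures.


Step 1: T*S = 536.5 * 2.836e-22 = 1.522e-19 J
Step 2: G = H - T*S = -1.53e-20 - 1.522e-19
Step 3: G = -1.675e-19 J

-1.675e-19


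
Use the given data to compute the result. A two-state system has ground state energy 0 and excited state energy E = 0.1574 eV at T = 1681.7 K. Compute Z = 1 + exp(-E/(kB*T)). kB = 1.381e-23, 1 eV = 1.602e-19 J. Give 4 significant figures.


Step 1: Compute beta*E = E*eV/(kB*T) = 0.1574*1.602e-19/(1.381e-23*1681.7) = 1.086
Step 2: exp(-beta*E) = exp(-1.086) = 0.3377
Step 3: Z = 1 + 0.3377 = 1.338

1.338


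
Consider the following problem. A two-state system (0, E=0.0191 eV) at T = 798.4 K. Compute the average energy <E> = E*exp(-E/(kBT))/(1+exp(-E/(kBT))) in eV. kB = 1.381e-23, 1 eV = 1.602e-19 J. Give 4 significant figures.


Step 1: beta*E = 0.0191*1.602e-19/(1.381e-23*798.4) = 0.2775
Step 2: exp(-beta*E) = 0.7577
Step 3: <E> = 0.0191*0.7577/(1+0.7577) = 0.008233 eV

0.008233


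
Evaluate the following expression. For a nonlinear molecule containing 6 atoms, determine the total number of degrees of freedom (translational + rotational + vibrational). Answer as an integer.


Step 1: Translational DOF = 3
Step 2: Rotational DOF (nonlinear) = 3
Step 3: Vibrational DOF = 3*6 - 6 = 12
Step 4: Total = 3 + 3 + 12 = 18

18


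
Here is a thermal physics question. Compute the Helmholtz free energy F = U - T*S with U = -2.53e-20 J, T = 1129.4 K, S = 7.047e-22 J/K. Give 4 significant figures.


Step 1: T*S = 1129.4 * 7.047e-22 = 7.959e-19 J
Step 2: F = U - T*S = -2.53e-20 - 7.959e-19
Step 3: F = -8.212e-19 J

-8.212e-19


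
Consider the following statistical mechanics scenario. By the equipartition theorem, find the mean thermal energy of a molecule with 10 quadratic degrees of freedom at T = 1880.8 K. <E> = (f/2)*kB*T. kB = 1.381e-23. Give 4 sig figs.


Step 1: f/2 = 10/2 = 5
Step 2: kB*T = 1.381e-23 * 1880.8 = 2.597e-20
Step 3: <E> = 5 * 2.597e-20 = 1.299e-19 J

1.299e-19


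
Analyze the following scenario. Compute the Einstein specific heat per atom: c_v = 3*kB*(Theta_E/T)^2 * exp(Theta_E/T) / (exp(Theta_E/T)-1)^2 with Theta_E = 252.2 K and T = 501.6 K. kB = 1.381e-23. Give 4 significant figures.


Step 1: x = Theta_E/T = 252.2/501.6 = 0.5028
Step 2: x^2 = 0.2528
Step 3: exp(x) = 1.653
Step 4: c_v = 3*1.381e-23*0.2528*1.653/(1.653-1)^2 = 4.057e-23

4.057e-23


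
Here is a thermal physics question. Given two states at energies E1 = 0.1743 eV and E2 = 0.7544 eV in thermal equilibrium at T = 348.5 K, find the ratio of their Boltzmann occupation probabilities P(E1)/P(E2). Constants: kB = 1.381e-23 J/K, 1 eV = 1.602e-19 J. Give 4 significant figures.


Step 1: Compute energy difference dE = E1 - E2 = 0.1743 - 0.7544 = -0.5801 eV
Step 2: Convert to Joules: dE_J = -0.5801 * 1.602e-19 = -9.293e-20 J
Step 3: Compute exponent = -dE_J / (kB * T) = -(-9.293e-20) / (1.381e-23 * 348.5) = 19.31
Step 4: P(E1)/P(E2) = exp(19.31) = 2.432e+08

2.432e+08


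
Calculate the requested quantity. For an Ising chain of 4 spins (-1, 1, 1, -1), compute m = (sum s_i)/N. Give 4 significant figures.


Step 1: Count up spins (+1): 2, down spins (-1): 2
Step 2: Total magnetization M = 2 - 2 = 0
Step 3: m = M/N = 0/4 = 0

0


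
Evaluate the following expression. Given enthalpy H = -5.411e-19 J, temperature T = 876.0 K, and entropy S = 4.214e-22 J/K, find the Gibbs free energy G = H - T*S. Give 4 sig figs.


Step 1: T*S = 876.0 * 4.214e-22 = 3.691e-19 J
Step 2: G = H - T*S = -5.411e-19 - 3.691e-19
Step 3: G = -9.102e-19 J

-9.102e-19


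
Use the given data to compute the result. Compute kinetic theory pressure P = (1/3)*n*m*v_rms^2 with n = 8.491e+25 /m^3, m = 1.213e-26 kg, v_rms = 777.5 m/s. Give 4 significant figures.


Step 1: v_rms^2 = 777.5^2 = 6.045e+05
Step 2: n*m = 8.491e+25*1.213e-26 = 1.03
Step 3: P = (1/3)*1.03*6.045e+05 = 2.075e+05 Pa

2.075e+05


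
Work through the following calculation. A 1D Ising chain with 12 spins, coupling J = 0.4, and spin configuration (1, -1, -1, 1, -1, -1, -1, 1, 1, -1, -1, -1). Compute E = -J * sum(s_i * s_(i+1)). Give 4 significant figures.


Step 1: Nearest-neighbor products: -1, 1, -1, -1, 1, 1, -1, 1, -1, 1, 1
Step 2: Sum of products = 1
Step 3: E = -0.4 * 1 = -0.4

-0.4


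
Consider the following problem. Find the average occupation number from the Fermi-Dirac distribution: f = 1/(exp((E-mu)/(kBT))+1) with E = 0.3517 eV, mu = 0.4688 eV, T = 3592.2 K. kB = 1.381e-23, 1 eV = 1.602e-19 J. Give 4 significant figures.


Step 1: (E - mu) = 0.3517 - 0.4688 = -0.1171 eV
Step 2: Convert: (E-mu)*eV = -1.876e-20 J
Step 3: x = (E-mu)*eV/(kB*T) = -0.3782
Step 4: f = 1/(exp(-0.3782)+1) = 0.5934

0.5934


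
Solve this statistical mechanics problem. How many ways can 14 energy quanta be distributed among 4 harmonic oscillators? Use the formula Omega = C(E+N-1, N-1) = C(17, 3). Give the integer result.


Step 1: Use binomial coefficient C(17, 3)
Step 2: Numerator = 17! / 14!
Step 3: Denominator = 3!
Step 4: Omega = 680

680


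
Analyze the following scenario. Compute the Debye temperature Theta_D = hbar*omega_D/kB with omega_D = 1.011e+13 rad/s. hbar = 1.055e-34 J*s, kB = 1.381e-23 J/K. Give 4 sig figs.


Step 1: hbar*omega_D = 1.055e-34 * 1.011e+13 = 1.067e-21 J
Step 2: Theta_D = 1.067e-21 / 1.381e-23
Step 3: Theta_D = 77.23 K

77.23


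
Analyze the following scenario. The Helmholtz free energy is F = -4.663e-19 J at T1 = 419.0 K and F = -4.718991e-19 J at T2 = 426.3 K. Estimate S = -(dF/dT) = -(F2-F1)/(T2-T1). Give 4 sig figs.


Step 1: dF = F2 - F1 = -4.718991e-19 - (-4.663e-19) = -5.5991e-21 J
Step 2: dT = T2 - T1 = 426.3 - 419.0 = 7.3 K
Step 3: S = -dF/dT = -(-5.5991e-21)/7.3 = 7.67e-22 J/K

7.67e-22


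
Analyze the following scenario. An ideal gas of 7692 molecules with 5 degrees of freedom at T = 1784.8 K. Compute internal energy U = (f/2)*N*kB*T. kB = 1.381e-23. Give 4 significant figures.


Step 1: f/2 = 5/2 = 2.5
Step 2: N*kB*T = 7692*1.381e-23*1784.8 = 1.896e-16
Step 3: U = 2.5 * 1.896e-16 = 4.74e-16 J

4.74e-16


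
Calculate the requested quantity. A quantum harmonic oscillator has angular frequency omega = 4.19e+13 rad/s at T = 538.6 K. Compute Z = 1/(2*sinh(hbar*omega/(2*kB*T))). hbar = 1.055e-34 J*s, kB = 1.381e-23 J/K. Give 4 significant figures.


Step 1: Compute x = hbar*omega/(kB*T) = 1.055e-34*4.19e+13/(1.381e-23*538.6) = 0.5943
Step 2: x/2 = 0.2972
Step 3: sinh(x/2) = 0.3015
Step 4: Z = 1/(2*0.3015) = 1.658

1.658


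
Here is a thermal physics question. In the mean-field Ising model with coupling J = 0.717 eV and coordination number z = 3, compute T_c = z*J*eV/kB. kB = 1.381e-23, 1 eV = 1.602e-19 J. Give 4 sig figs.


Step 1: z*J = 3*0.717 = 2.151 eV
Step 2: Convert to Joules: 2.151*1.602e-19 = 3.446e-19 J
Step 3: T_c = 3.446e-19 / 1.381e-23 = 2.495e+04 K

2.495e+04


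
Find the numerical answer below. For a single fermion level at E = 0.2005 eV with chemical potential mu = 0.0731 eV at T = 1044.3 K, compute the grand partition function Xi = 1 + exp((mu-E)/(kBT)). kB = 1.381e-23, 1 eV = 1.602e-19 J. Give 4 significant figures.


Step 1: (mu - E) = 0.0731 - 0.2005 = -0.1274 eV
Step 2: x = (mu-E)*eV/(kB*T) = -0.1274*1.602e-19/(1.381e-23*1044.3) = -1.415
Step 3: exp(x) = 0.2429
Step 4: Xi = 1 + 0.2429 = 1.243

1.243


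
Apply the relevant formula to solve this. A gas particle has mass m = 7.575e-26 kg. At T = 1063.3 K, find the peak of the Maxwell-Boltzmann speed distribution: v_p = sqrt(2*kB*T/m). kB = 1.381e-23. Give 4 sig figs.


Step 1: Numerator = 2*kB*T = 2*1.381e-23*1063.3 = 2.937e-20
Step 2: Ratio = 2.937e-20 / 7.575e-26 = 3.877e+05
Step 3: v_p = sqrt(3.877e+05) = 622.7 m/s

622.7


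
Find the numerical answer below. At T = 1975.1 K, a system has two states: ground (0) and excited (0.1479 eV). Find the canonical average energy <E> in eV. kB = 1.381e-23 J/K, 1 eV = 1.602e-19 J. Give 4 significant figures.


Step 1: beta*E = 0.1479*1.602e-19/(1.381e-23*1975.1) = 0.8687
Step 2: exp(-beta*E) = 0.4195
Step 3: <E> = 0.1479*0.4195/(1+0.4195) = 0.04371 eV

0.04371


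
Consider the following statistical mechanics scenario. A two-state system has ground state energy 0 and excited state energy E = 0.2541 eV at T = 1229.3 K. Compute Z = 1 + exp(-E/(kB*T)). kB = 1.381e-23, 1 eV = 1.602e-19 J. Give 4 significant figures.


Step 1: Compute beta*E = E*eV/(kB*T) = 0.2541*1.602e-19/(1.381e-23*1229.3) = 2.398
Step 2: exp(-beta*E) = exp(-2.398) = 0.09092
Step 3: Z = 1 + 0.09092 = 1.091

1.091


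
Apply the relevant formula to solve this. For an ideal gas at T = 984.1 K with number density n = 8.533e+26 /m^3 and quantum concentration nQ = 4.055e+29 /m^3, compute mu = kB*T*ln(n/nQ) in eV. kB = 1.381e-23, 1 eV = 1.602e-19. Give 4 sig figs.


Step 1: n/nQ = 8.533e+26/4.055e+29 = 0.002104
Step 2: ln(n/nQ) = -6.164
Step 3: mu = kB*T*ln(n/nQ) = 1.359e-20*-6.164 = -8.377e-20 J
Step 4: Convert to eV: -8.377e-20/1.602e-19 = -0.5229 eV

-0.5229


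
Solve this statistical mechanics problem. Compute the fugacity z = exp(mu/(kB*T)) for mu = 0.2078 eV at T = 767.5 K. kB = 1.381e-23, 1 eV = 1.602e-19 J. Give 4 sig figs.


Step 1: Convert mu to Joules: 0.2078*1.602e-19 = 3.329e-20 J
Step 2: kB*T = 1.381e-23*767.5 = 1.06e-20 J
Step 3: mu/(kB*T) = 3.141
Step 4: z = exp(3.141) = 23.12

23.12


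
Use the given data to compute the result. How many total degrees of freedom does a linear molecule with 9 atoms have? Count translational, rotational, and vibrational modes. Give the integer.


Step 1: Translational DOF = 3
Step 2: Rotational DOF (linear) = 2
Step 3: Vibrational DOF = 3*9 - 5 = 22
Step 4: Total = 3 + 2 + 22 = 27

27


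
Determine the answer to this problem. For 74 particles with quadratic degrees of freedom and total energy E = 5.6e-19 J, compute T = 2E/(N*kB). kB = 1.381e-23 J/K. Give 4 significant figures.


Step 1: Numerator = 2*E = 2*5.6e-19 = 1.12e-18 J
Step 2: Denominator = N*kB = 74*1.381e-23 = 1.022e-21
Step 3: T = 1.12e-18 / 1.022e-21 = 1096 K

1096


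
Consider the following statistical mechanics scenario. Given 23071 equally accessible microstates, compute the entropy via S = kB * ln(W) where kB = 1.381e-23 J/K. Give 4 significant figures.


Step 1: ln(W) = ln(23071) = 10.05
Step 2: S = kB * ln(W) = 1.381e-23 * 10.05
Step 3: S = 1.387e-22 J/K

1.387e-22


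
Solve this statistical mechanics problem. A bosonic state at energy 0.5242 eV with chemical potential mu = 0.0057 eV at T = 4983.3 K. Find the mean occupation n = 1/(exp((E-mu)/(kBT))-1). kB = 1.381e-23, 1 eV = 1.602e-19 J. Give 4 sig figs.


Step 1: (E - mu) = 0.5185 eV
Step 2: x = (E-mu)*eV/(kB*T) = 0.5185*1.602e-19/(1.381e-23*4983.3) = 1.207
Step 3: exp(x) = 3.343
Step 4: n = 1/(exp(x)-1) = 0.4267

0.4267


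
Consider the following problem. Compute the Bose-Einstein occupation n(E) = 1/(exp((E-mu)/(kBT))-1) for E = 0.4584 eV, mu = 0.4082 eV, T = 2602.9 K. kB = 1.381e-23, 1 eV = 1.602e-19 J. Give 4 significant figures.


Step 1: (E - mu) = 0.0502 eV
Step 2: x = (E-mu)*eV/(kB*T) = 0.0502*1.602e-19/(1.381e-23*2602.9) = 0.2237
Step 3: exp(x) = 1.251
Step 4: n = 1/(exp(x)-1) = 3.988

3.988


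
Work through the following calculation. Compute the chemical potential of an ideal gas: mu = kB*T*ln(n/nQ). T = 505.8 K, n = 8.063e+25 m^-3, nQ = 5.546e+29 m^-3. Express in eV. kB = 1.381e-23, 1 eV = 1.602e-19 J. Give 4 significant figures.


Step 1: n/nQ = 8.063e+25/5.546e+29 = 0.0001454
Step 2: ln(n/nQ) = -8.836
Step 3: mu = kB*T*ln(n/nQ) = 6.985e-21*-8.836 = -6.172e-20 J
Step 4: Convert to eV: -6.172e-20/1.602e-19 = -0.3853 eV

-0.3853


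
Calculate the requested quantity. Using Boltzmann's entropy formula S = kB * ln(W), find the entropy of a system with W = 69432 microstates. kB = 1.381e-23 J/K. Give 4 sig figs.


Step 1: ln(W) = ln(69432) = 11.15
Step 2: S = kB * ln(W) = 1.381e-23 * 11.15
Step 3: S = 1.54e-22 J/K

1.54e-22


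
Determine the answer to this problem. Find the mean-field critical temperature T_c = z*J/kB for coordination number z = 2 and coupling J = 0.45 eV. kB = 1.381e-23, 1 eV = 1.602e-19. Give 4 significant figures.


Step 1: z*J = 2*0.45 = 0.9 eV
Step 2: Convert to Joules: 0.9*1.602e-19 = 1.442e-19 J
Step 3: T_c = 1.442e-19 / 1.381e-23 = 1.044e+04 K

1.044e+04


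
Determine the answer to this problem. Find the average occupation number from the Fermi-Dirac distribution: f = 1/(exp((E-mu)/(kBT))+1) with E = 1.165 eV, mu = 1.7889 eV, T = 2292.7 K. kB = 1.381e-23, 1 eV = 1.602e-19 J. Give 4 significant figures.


Step 1: (E - mu) = 1.165 - 1.7889 = -0.6239 eV
Step 2: Convert: (E-mu)*eV = -9.995e-20 J
Step 3: x = (E-mu)*eV/(kB*T) = -3.157
Step 4: f = 1/(exp(-3.157)+1) = 0.9592

0.9592


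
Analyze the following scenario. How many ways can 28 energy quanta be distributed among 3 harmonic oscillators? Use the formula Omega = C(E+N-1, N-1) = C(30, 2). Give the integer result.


Step 1: Use binomial coefficient C(30, 2)
Step 2: Numerator = 30! / 28!
Step 3: Denominator = 2!
Step 4: Omega = 435

435


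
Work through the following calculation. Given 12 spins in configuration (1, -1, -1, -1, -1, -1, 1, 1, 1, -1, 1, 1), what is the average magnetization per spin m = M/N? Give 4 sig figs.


Step 1: Count up spins (+1): 6, down spins (-1): 6
Step 2: Total magnetization M = 6 - 6 = 0
Step 3: m = M/N = 0/12 = 0

0


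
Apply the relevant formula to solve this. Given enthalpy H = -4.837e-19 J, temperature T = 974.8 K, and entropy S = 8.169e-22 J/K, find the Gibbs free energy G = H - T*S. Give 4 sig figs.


Step 1: T*S = 974.8 * 8.169e-22 = 7.963e-19 J
Step 2: G = H - T*S = -4.837e-19 - 7.963e-19
Step 3: G = -1.28e-18 J

-1.28e-18


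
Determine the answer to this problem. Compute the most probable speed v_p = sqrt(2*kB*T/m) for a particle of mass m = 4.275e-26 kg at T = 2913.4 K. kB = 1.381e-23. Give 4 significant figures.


Step 1: Numerator = 2*kB*T = 2*1.381e-23*2913.4 = 8.047e-20
Step 2: Ratio = 8.047e-20 / 4.275e-26 = 1.882e+06
Step 3: v_p = sqrt(1.882e+06) = 1372 m/s

1372


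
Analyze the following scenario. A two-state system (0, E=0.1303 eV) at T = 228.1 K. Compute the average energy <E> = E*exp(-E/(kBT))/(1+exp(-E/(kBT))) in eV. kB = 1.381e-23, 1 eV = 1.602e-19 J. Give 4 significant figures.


Step 1: beta*E = 0.1303*1.602e-19/(1.381e-23*228.1) = 6.627
Step 2: exp(-beta*E) = 0.001325
Step 3: <E> = 0.1303*0.001325/(1+0.001325) = 0.0001724 eV

0.0001724


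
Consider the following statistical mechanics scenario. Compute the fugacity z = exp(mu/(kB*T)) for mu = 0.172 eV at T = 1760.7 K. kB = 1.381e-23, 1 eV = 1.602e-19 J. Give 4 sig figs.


Step 1: Convert mu to Joules: 0.172*1.602e-19 = 2.755e-20 J
Step 2: kB*T = 1.381e-23*1760.7 = 2.432e-20 J
Step 3: mu/(kB*T) = 1.133
Step 4: z = exp(1.133) = 3.106

3.106


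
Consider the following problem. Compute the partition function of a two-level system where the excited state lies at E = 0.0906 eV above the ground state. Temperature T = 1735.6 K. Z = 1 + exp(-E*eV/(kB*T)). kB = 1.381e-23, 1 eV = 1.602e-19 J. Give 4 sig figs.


Step 1: Compute beta*E = E*eV/(kB*T) = 0.0906*1.602e-19/(1.381e-23*1735.6) = 0.6055
Step 2: exp(-beta*E) = exp(-0.6055) = 0.5458
Step 3: Z = 1 + 0.5458 = 1.546

1.546


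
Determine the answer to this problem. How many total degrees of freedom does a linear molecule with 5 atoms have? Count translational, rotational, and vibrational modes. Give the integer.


Step 1: Translational DOF = 3
Step 2: Rotational DOF (linear) = 2
Step 3: Vibrational DOF = 3*5 - 5 = 10
Step 4: Total = 3 + 2 + 10 = 15

15


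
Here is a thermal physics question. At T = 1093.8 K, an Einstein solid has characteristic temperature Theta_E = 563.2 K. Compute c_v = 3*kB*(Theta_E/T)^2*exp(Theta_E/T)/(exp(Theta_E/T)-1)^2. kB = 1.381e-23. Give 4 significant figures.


Step 1: x = Theta_E/T = 563.2/1093.8 = 0.5149
Step 2: x^2 = 0.2651
Step 3: exp(x) = 1.673
Step 4: c_v = 3*1.381e-23*0.2651*1.673/(1.673-1)^2 = 4.053e-23

4.053e-23


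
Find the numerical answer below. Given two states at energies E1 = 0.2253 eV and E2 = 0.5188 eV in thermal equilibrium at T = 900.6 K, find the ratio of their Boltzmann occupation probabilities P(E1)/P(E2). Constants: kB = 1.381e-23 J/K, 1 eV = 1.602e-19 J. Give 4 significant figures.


Step 1: Compute energy difference dE = E1 - E2 = 0.2253 - 0.5188 = -0.2935 eV
Step 2: Convert to Joules: dE_J = -0.2935 * 1.602e-19 = -4.702e-20 J
Step 3: Compute exponent = -dE_J / (kB * T) = -(-4.702e-20) / (1.381e-23 * 900.6) = 3.78
Step 4: P(E1)/P(E2) = exp(3.78) = 43.84

43.84


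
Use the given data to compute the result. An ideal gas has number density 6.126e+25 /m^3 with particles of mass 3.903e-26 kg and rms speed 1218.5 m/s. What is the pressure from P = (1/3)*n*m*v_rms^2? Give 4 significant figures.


Step 1: v_rms^2 = 1218.5^2 = 1.485e+06
Step 2: n*m = 6.126e+25*3.903e-26 = 2.391
Step 3: P = (1/3)*2.391*1.485e+06 = 1.183e+06 Pa

1.183e+06


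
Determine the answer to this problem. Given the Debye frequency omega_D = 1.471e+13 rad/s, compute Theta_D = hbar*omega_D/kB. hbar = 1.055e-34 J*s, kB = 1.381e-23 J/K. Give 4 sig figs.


Step 1: hbar*omega_D = 1.055e-34 * 1.471e+13 = 1.552e-21 J
Step 2: Theta_D = 1.552e-21 / 1.381e-23
Step 3: Theta_D = 112.4 K

112.4


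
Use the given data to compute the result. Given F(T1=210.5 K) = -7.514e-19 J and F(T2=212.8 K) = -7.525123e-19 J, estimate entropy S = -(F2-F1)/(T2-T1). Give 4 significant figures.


Step 1: dF = F2 - F1 = -7.525123e-19 - (-7.514e-19) = -1.1123e-21 J
Step 2: dT = T2 - T1 = 212.8 - 210.5 = 2.3 K
Step 3: S = -dF/dT = -(-1.1123e-21)/2.3 = 4.836e-22 J/K

4.836e-22


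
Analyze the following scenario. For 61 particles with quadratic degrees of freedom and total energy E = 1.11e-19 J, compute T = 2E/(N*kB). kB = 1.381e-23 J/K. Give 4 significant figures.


Step 1: Numerator = 2*E = 2*1.11e-19 = 2.22e-19 J
Step 2: Denominator = N*kB = 61*1.381e-23 = 8.424e-22
Step 3: T = 2.22e-19 / 8.424e-22 = 263.5 K

263.5


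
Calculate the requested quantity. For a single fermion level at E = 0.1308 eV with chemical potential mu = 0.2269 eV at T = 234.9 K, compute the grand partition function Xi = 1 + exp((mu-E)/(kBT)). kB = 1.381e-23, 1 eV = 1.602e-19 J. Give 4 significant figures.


Step 1: (mu - E) = 0.2269 - 0.1308 = 0.0961 eV
Step 2: x = (mu-E)*eV/(kB*T) = 0.0961*1.602e-19/(1.381e-23*234.9) = 4.746
Step 3: exp(x) = 115.1
Step 4: Xi = 1 + 115.1 = 116.1

116.1


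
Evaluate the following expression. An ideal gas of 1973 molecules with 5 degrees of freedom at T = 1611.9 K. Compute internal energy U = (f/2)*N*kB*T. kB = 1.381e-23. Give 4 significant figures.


Step 1: f/2 = 5/2 = 2.5
Step 2: N*kB*T = 1973*1.381e-23*1611.9 = 4.392e-17
Step 3: U = 2.5 * 4.392e-17 = 1.098e-16 J

1.098e-16


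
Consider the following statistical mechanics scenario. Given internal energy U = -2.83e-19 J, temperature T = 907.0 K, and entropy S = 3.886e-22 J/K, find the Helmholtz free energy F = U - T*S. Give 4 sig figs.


Step 1: T*S = 907.0 * 3.886e-22 = 3.525e-19 J
Step 2: F = U - T*S = -2.83e-19 - 3.525e-19
Step 3: F = -6.355e-19 J

-6.355e-19
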